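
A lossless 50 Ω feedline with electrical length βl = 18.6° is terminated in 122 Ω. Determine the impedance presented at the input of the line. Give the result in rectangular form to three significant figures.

tan(βl) = tan(18.6°) = 0.337
Z_in = Z_0·(Z_L + jZ_0·tanβl)/(Z_0 + jZ_L·tanβl)
     = 50·(122 + j16.8)/(50 + j41.1)

Z_in ≈ 81.1 − j49.8 Ω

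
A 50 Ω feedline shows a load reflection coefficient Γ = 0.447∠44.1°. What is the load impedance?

Z_L ≈ 71.7 + j55.8 Ω

Z_L = Z_0·(1 + Γ)/(1 − Γ) = 50·(1.32 + j0.311)/(0.679 − j0.311)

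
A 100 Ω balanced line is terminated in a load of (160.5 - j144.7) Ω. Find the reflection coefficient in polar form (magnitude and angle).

Γ ≈ 0.526 ∠ -38.3°

Γ = (Z_L − Z_0)/(Z_L + Z_0) = (60.5 − j144.7)/(260.5 − j144.7)
|Γ| = 157/298 = 0.526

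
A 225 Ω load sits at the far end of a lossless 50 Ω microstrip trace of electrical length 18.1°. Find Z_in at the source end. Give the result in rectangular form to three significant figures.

Z_in ≈ 78.7 − j99.5 Ω

tan(βl) = tan(18.1°) = 0.327
Z_in = Z_0·(Z_L + jZ_0·tanβl)/(Z_0 + jZ_L·tanβl)
     = 50·(225 + j16.3)/(50 + j73.5)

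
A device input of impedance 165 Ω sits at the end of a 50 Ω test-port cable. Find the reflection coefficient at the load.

Γ = (Z_L − Z_0)/(Z_L + Z_0) = (165 − 50)/(165 + 50) = 115/215

Γ = 0.535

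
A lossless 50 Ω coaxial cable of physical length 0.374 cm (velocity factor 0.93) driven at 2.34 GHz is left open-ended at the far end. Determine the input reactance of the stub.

λ = v/f = 0.93·c / 2.34 GHz = 0.119 m
βl = 2π·l/λ = 2π × 0.0314 = 11.3°
tan(βl) = 0.2
For an open-ended stub, Z_in = −jZ_0·cot(βl) = −jZ_0/tan(βl)

X_in ≈ -250 Ω (capacitive)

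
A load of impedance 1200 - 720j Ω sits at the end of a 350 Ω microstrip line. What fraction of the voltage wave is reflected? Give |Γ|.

|Γ| ≈ 0.652

Γ = (Z_L − Z_0)/(Z_L + Z_0) = (850 − j720)/(1550 − j720)
|Γ| = 1110/1710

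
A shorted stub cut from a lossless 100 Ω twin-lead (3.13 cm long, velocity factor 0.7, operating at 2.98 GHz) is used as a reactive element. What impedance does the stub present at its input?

Z_in ≈ −j36.6 Ω

λ = v/f = 0.7·c / 2.98 GHz = 0.0705 m
βl = 2π·l/λ = 2π × 0.444 = 160°
tan(βl) = -0.366
For a shorted stub, Z_in = jZ_0·tan(βl)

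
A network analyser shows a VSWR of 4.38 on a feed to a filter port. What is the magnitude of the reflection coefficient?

|Γ| ≈ 0.628

|Γ| = (S − 1)/(S + 1) = (4.38 − 1)/(4.38 + 1) = 3.38/5.38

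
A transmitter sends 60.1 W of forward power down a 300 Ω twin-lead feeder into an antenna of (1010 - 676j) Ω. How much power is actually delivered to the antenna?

P_delivered ≈ 33.5 W

|Γ| = |(710 − j676)/(1310 − j676)| = 0.665
|Γ|² = 0.442
P_refl = |Γ|²·P_inc = 26.6 W, P_del = (1 − |Γ|²)·P_inc = 33.5 W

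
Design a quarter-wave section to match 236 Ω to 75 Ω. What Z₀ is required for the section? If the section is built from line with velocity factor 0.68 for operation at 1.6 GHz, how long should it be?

Z_qwt = √(Z_0·R_L) = √(75 × 236) = √17700
λ = 0.68·c/f = 0.128 m, so l = λ/4 = 0.0319 m

Z_qwt ≈ 133 Ω; length ≈ 3.19 cm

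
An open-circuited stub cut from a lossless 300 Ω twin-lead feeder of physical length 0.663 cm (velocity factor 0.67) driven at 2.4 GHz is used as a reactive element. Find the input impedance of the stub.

Z_in ≈ −j553 Ω

λ = v/f = 0.67·c / 2.4 GHz = 0.0838 m
βl = 2π·l/λ = 2π × 0.0792 = 28.5°
tan(βl) = 0.543
For an open-circuited stub, Z_in = −jZ_0·cot(βl) = −jZ_0/tan(βl)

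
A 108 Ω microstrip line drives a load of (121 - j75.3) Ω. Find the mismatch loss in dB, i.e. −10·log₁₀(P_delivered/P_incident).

Γ = (13 − j75.3)/(229 − j75.3), |Γ| = 0.317
|Γ|² = 0.1, so P_del/P_inc = 1 − |Γ|² = 0.9
ML = −10·log₁₀(1 − |Γ|²)

mismatch loss ≈ 0.46 dB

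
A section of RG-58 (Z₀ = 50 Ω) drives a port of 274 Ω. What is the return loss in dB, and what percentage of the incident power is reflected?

Γ = (274 − 50)/(274 + 50) = 0.691
RL = −20·log₁₀(0.691) = 3.21 dB
P_refl/P_inc = |Γ|² = 0.478

RL ≈ 3.21 dB; 47.8% of incident power reflected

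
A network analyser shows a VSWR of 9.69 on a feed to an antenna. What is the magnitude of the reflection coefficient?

|Γ| ≈ 0.813

|Γ| = (S − 1)/(S + 1) = (9.69 − 1)/(9.69 + 1) = 8.69/10.7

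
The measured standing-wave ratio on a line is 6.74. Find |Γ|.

|Γ| ≈ 0.742

|Γ| = (S − 1)/(S + 1) = (6.74 − 1)/(6.74 + 1) = 5.74/7.74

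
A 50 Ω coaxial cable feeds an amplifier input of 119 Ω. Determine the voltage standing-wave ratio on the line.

VSWR ≈ 2.38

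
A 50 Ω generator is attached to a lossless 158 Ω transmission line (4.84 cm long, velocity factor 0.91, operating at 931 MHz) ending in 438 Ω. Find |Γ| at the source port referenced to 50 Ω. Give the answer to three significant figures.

λ = v/f = 0.91·c / 931 MHz = 0.293 m
βl = 2π·l/λ = 2π × 0.165 = 59.4°
tan(βl) = 1.69
Z_in = Z_0·(Z_L + jZ_0·tanβl)/(Z_0 + jZ_L·tanβl) = 73.6 − j77.7 Ω
Γ_s = (Z_in − Z_s)/(Z_in + Z_s) = (23.6 − j77.7)/(124 − j77.7), |Γ_s| = 0.556

|Γ| ≈ 0.556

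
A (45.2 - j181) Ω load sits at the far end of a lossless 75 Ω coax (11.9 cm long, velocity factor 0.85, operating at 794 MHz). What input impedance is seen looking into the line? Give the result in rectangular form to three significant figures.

Z_in ≈ 34 + j154 Ω

λ = v/f = 0.85·c / 794 MHz = 0.321 m
βl = 2π·l/λ = 2π × 0.371 = 133°
tan(βl) = tan(133°) = -1.06
Z_in = Z_0·(Z_L + jZ_0·tanβl)/(Z_0 + jZ_L·tanβl)
     = 75·(45.2 − j260)/(-116 − j47.8)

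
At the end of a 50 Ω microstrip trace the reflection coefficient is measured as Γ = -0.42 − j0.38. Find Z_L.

Z_L = Z_0·(1 + Γ)/(1 − Γ) = 50·(0.58 − j0.38)/(1.42 + j0.38)

Z_L ≈ 15.7 − j17.6 Ω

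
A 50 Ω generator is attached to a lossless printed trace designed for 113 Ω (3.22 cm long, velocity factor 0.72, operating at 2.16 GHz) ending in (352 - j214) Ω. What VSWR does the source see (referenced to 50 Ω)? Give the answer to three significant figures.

λ = v/f = 0.72·c / 2.16 GHz = 0.1 m
βl = 2π·l/λ = 2π × 0.322 = 116°
tan(βl) = -2.06
Z_in = Z_0·(Z_L + jZ_0·tanβl)/(Z_0 + jZ_L·tanβl) = 37.2 + j71.7 Ω
Γ_s = (Z_in − Z_s)/(Z_in + Z_s) = (-12.8 + j71.7)/(87.2 + j71.7), |Γ_s| = 0.645
VSWR = (1 + |Γ_s|)/(1 − |Γ_s|)

VSWR ≈ 4.64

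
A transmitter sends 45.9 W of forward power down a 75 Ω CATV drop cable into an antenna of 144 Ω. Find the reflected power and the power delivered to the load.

Γ = (144 − 75)/(144 + 75) = 0.315
|Γ|² = 0.0993
P_refl = |Γ|²·P_inc = 4.56 W, P_del = (1 − |Γ|²)·P_inc = 41.3 W

P_reflected ≈ 4.56 W; P_delivered ≈ 41.3 W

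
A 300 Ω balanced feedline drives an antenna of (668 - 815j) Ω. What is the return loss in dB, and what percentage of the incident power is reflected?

Γ = (368 − j815)/(968 − j815), |Γ| = 0.707
RL = −20·log₁₀(0.707) = 3.02 dB
P_refl/P_inc = |Γ|² = 0.499

RL ≈ 3.02 dB; 49.9% of incident power reflected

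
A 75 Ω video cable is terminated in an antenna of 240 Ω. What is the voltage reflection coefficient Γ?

Γ = (Z_L − Z_0)/(Z_L + Z_0) = (240 − 75)/(240 + 75) = 165/315

Γ = 0.524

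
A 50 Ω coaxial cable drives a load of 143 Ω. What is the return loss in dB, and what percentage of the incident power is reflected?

Γ = (143 − 50)/(143 + 50) = 0.482
RL = −20·log₁₀(0.482) = 6.34 dB
P_refl/P_inc = |Γ|² = 0.232

RL ≈ 6.34 dB; 23.2% of incident power reflected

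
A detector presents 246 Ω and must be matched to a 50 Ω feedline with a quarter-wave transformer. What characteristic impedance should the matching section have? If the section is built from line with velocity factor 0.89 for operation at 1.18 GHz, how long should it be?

Z_qwt = √(Z_0·R_L) = √(50 × 246) = √12300
λ = 0.89·c/f = 0.226 m, so l = λ/4 = 0.0566 m

Z_qwt ≈ 111 Ω; length ≈ 5.66 cm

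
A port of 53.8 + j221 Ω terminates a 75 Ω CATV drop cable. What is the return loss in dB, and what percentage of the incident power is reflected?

RL ≈ 1.23 dB; 75.3% of incident power reflected

Γ = (-21.2 + j221)/(128.8 + j221), |Γ| = 0.868
RL = −20·log₁₀(0.868) = 1.23 dB
P_refl/P_inc = |Γ|² = 0.753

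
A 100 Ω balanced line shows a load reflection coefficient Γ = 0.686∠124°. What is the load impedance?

Z_L ≈ 23.7 + j50.8 Ω

Z_L = Z_0·(1 + Γ)/(1 − Γ) = 100·(0.616 + j0.569)/(1.38 − j0.569)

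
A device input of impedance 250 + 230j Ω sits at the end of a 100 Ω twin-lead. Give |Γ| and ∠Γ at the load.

Γ ≈ 0.656 ∠ 23.6°

Γ = (Z_L − Z_0)/(Z_L + Z_0) = (150 + j230)/(350 + j230)
|Γ| = 275/419 = 0.656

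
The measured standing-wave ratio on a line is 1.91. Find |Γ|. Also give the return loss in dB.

|Γ| = (S − 1)/(S + 1) = (1.91 − 1)/(1.91 + 1) = 0.91/2.91
RL = −20·log₁₀|Γ| = −20·log₁₀(0.313)

|Γ| ≈ 0.313; return loss ≈ 10.1 dB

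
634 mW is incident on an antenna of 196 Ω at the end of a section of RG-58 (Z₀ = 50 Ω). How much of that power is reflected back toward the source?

Γ = (196 − 50)/(196 + 50) = 0.593
|Γ|² = 0.352
P_refl = |Γ|²·P_inc = 223 mW, P_del = (1 − |Γ|²)·P_inc = 411 mW

P_reflected ≈ 223 mW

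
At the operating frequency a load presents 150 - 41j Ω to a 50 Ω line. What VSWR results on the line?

VSWR ≈ 3.25

Γ = (Z_L − Z_0)/(Z_L + Z_0) = (100 − j41)/(200 − j41)
|Γ| = 108/204 = 0.529
VSWR = (1 + |Γ|)/(1 − |Γ|) = 1.53/0.471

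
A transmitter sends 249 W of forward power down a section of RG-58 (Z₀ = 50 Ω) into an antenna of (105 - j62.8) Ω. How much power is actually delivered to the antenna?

P_delivered ≈ 187 W

|Γ| = |(55 − j62.8)/(155 − j62.8)| = 0.499
|Γ|² = 0.249
P_refl = |Γ|²·P_inc = 62 W, P_del = (1 − |Γ|²)·P_inc = 187 W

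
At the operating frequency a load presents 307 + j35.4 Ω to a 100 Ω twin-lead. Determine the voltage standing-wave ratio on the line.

Γ = (Z_L − Z_0)/(Z_L + Z_0) = (207 + j35.4)/(407 + j35.4)
|Γ| = 210/409 = 0.514
VSWR = (1 + |Γ|)/(1 − |Γ|) = 1.51/0.486

VSWR ≈ 3.12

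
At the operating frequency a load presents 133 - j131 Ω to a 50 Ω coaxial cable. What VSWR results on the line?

Γ = (Z_L − Z_0)/(Z_L + Z_0) = (83 − j131)/(183 − j131)
|Γ| = 155/225 = 0.689
VSWR = (1 + |Γ|)/(1 − |Γ|) = 1.69/0.311

VSWR ≈ 5.43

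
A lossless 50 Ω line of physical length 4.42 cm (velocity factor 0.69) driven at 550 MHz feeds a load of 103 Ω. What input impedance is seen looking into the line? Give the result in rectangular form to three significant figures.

λ = v/f = 0.69·c / 550 MHz = 0.376 m
βl = 2π·l/λ = 2π × 0.117 = 42.3°
tan(βl) = tan(42.3°) = 0.909
Z_in = Z_0·(Z_L + jZ_0·tanβl)/(Z_0 + jZ_L·tanβl)
     = 50·(103 + j45.5)/(50 + j93.7)

Z_in ≈ 41.7 − j32.7 Ω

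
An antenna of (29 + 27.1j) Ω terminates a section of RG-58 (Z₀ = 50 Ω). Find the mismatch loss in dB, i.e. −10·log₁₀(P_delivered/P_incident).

mismatch loss ≈ 0.801 dB

Γ = (-21 + j27.1)/(79 + j27.1), |Γ| = 0.41
|Γ|² = 0.169, so P_del/P_inc = 1 − |Γ|² = 0.831
ML = −10·log₁₀(1 − |Γ|²)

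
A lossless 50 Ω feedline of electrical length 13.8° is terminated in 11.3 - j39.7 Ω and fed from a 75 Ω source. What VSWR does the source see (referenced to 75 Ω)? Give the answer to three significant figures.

tan(βl) = 0.246
Z_in = Z_0·(Z_L + jZ_0·tanβl)/(Z_0 + jZ_L·tanβl) = 8.37 − j23.3 Ω
Γ_s = (Z_in − Z_s)/(Z_in + Z_s) = (-66.6 − j23.3)/(83.4 − j23.3), |Γ_s| = 0.815
VSWR = (1 + |Γ_s|)/(1 − |Γ_s|)

VSWR ≈ 9.84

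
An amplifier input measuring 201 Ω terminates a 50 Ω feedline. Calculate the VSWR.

VSWR ≈ 4.02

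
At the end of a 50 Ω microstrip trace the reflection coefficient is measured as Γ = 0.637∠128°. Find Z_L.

Z_L = Z_0·(1 + Γ)/(1 − Γ) = 50·(0.608 + j0.502)/(1.39 − j0.502)

Z_L ≈ 13.6 + j22.9 Ω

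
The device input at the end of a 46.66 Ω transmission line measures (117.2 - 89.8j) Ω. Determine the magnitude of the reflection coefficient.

Γ = (Z_L − Z_0)/(Z_L + Z_0) = (70.54 − j89.8)/(163.9 − j89.8)
|Γ| = 114/187

|Γ| ≈ 0.611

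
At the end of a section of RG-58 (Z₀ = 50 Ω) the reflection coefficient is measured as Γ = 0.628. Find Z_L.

Z_L ≈ 219 Ω

Z_L = Z_0·(1 + Γ)/(1 − Γ) = 50·(1.63)/(0.372)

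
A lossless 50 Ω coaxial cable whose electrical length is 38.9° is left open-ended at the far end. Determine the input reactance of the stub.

X_in ≈ -62 Ω (capacitive)

tan(βl) = 0.807
For an open-ended stub, Z_in = −jZ_0·cot(βl) = −jZ_0/tan(βl)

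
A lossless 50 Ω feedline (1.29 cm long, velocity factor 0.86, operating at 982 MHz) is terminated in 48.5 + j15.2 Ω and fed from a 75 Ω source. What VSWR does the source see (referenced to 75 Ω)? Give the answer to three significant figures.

VSWR ≈ 1.39

λ = v/f = 0.86·c / 982 MHz = 0.263 m
βl = 2π·l/λ = 2π × 0.0491 = 17.7°
tan(βl) = 0.319
Z_in = Z_0·(Z_L + jZ_0·tanβl)/(Z_0 + jZ_L·tanβl) = 58.6 + j14.4 Ω
Γ_s = (Z_in − Z_s)/(Z_in + Z_s) = (-16.4 + j14.4)/(134 + j14.4), |Γ_s| = 0.162
VSWR = (1 + |Γ_s|)/(1 − |Γ_s|)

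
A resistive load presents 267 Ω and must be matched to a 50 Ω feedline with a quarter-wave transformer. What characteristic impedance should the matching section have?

Z_qwt = √(Z_0·R_L) = √(50 × 267) = √13350

Z_qwt ≈ 116 Ω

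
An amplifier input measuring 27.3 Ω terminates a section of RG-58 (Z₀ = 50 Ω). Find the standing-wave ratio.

VSWR ≈ 1.83

Γ = (27.3 − 50)/(27.3 + 50) = -0.294
VSWR = (1 + 0.294)/(1 − 0.294)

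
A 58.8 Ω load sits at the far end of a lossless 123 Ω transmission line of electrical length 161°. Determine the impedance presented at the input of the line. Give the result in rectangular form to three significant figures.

tan(βl) = tan(161°) = -0.344
Z_in = Z_0·(Z_L + jZ_0·tanβl)/(Z_0 + jZ_L·tanβl)
     = 123·(58.8 − j42.4)/(123 − j20.2)

Z_in ≈ 64 − j31.8 Ω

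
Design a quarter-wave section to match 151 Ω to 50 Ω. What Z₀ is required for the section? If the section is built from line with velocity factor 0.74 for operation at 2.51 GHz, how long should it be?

Z_qwt = √(Z_0·R_L) = √(50 × 151) = √7550
λ = 0.74·c/f = 0.0884 m, so l = λ/4 = 0.0221 m

Z_qwt ≈ 86.9 Ω; length ≈ 2.21 cm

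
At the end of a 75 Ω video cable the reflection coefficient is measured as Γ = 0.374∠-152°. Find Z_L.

Z_L ≈ 35.8 − j14.6 Ω

Z_L = Z_0·(1 + Γ)/(1 − Γ) = 75·(0.67 − j0.176)/(1.33 + j0.176)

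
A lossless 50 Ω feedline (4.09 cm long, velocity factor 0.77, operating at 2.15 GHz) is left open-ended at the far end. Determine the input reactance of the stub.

X_in ≈ 53.7 Ω (inductive)

λ = v/f = 0.77·c / 2.15 GHz = 0.107 m
βl = 2π·l/λ = 2π × 0.381 = 137°
tan(βl) = -0.931
For an open-ended stub, Z_in = −jZ_0·cot(βl) = −jZ_0/tan(βl)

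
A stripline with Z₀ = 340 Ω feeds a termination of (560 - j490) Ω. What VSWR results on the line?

VSWR ≈ 3.2

Γ = (Z_L − Z_0)/(Z_L + Z_0) = (220 − j490)/(900 − j490)
|Γ| = 537/1020 = 0.524
VSWR = (1 + |Γ|)/(1 − |Γ|) = 1.52/0.476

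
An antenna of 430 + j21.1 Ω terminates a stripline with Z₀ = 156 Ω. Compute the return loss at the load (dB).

RL ≈ 6.58 dB

Γ = (274 + j21.1)/(586 + j21.1), |Γ| = 0.469
RL = −20·log₁₀|Γ| = −20·log₁₀(0.469)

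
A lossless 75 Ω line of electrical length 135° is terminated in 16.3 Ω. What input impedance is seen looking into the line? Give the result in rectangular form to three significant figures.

Z_in ≈ 31.1 − j68.2 Ω

tan(βl) = tan(135°) = -1
Z_in = Z_0·(Z_L + jZ_0·tanβl)/(Z_0 + jZ_L·tanβl)
     = 75·(16.3 − j75)/(75 − j16.3)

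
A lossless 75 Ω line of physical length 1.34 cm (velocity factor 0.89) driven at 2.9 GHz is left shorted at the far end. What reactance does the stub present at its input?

X_in ≈ 97.4 Ω (inductive)

λ = v/f = 0.89·c / 2.9 GHz = 0.0921 m
βl = 2π·l/λ = 2π × 0.146 = 52.4°
tan(βl) = 1.3
For a shorted stub, Z_in = jZ_0·tan(βl)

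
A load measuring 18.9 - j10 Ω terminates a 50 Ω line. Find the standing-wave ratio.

VSWR ≈ 2.77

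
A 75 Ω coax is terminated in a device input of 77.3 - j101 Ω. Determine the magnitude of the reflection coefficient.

|Γ| ≈ 0.553

Γ = (Z_L − Z_0)/(Z_L + Z_0) = (2.3 − j101)/(152.3 − j101)
|Γ| = 101/183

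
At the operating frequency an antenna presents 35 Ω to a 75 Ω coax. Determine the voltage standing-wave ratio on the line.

Γ = (35 − 75)/(35 + 75) = -0.364
VSWR = (1 + 0.364)/(1 − 0.364)

VSWR ≈ 2.14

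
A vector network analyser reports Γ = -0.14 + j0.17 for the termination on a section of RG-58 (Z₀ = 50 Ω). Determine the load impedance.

Z_L ≈ 35.8 + j12.8 Ω

Z_L = Z_0·(1 + Γ)/(1 − Γ) = 50·(0.86 + j0.17)/(1.14 − j0.17)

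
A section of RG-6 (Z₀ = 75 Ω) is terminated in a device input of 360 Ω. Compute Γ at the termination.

Γ = 0.655

Γ = (Z_L − Z_0)/(Z_L + Z_0) = (360 − 75)/(360 + 75) = 285/435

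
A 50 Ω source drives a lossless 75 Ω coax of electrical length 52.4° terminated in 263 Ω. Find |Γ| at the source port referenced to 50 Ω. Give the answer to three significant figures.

tan(βl) = 1.3
Z_in = Z_0·(Z_L + jZ_0·tanβl)/(Z_0 + jZ_L·tanβl) = 32.5 − j50.6 Ω
Γ_s = (Z_in − Z_s)/(Z_in + Z_s) = (-17.5 − j50.6)/(82.5 − j50.6), |Γ_s| = 0.553

|Γ| ≈ 0.553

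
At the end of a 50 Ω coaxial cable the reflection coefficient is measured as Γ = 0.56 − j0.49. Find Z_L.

Z_L ≈ 51.5 − j113 Ω

Z_L = Z_0·(1 + Γ)/(1 − Γ) = 50·(1.56 − j0.49)/(0.44 + j0.49)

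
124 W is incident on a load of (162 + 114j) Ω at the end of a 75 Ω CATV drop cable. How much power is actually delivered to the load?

|Γ| = |(87 + j114)/(237 + j114)| = 0.545
|Γ|² = 0.297
P_refl = |Γ|²·P_inc = 36.9 W, P_del = (1 − |Γ|²)·P_inc = 87.1 W

P_delivered ≈ 87.1 W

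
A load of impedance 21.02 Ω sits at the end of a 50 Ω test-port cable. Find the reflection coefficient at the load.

Γ = -0.408

Γ = (Z_L − Z_0)/(Z_L + Z_0) = (21.02 − 50)/(21.02 + 50) = -28.98/71.02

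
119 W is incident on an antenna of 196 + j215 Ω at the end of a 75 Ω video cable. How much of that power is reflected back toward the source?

P_reflected ≈ 60.5 W

|Γ| = |(121 + j215)/(271 + j215)| = 0.713
|Γ|² = 0.509
P_refl = |Γ|²·P_inc = 60.5 W, P_del = (1 − |Γ|²)·P_inc = 58.5 W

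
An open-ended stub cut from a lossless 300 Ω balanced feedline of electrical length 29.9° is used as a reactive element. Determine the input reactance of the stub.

tan(βl) = 0.575
For an open-ended stub, Z_in = −jZ_0·cot(βl) = −jZ_0/tan(βl)

X_in ≈ -522 Ω (capacitive)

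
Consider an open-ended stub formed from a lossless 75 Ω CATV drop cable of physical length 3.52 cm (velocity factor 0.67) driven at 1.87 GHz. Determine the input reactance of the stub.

X_in ≈ 39.7 Ω (inductive)

λ = v/f = 0.67·c / 1.87 GHz = 0.107 m
βl = 2π·l/λ = 2π × 0.327 = 118°
tan(βl) = -1.89
For an open-ended stub, Z_in = −jZ_0·cot(βl) = −jZ_0/tan(βl)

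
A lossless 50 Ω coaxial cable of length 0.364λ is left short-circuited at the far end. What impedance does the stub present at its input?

Z_in ≈ −j57.4 Ω

βl = 2π × 0.364 = 131°
tan(βl) = -1.15
For a short-circuited stub, Z_in = jZ_0·tan(βl)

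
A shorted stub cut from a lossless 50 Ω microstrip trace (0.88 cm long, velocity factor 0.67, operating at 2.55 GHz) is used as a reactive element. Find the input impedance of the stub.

λ = v/f = 0.67·c / 2.55 GHz = 0.0788 m
βl = 2π·l/λ = 2π × 0.112 = 40.2°
tan(βl) = 0.845
For a shorted stub, Z_in = jZ_0·tan(βl)

Z_in ≈ +j42.2 Ω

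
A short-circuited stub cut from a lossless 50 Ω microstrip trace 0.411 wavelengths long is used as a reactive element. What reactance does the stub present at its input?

X_in ≈ -31.3 Ω (capacitive)

βl = 2π × 0.411 = 148°
tan(βl) = -0.626
For a short-circuited stub, Z_in = jZ_0·tan(βl)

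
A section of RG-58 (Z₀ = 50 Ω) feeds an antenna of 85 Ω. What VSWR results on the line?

VSWR ≈ 1.7

Γ = (85 − 50)/(85 + 50) = 0.259
VSWR = (1 + 0.259)/(1 − 0.259)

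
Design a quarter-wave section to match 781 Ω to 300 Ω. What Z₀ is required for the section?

Z_qwt ≈ 484 Ω

Z_qwt = √(Z_0·R_L) = √(300 × 781) = √234300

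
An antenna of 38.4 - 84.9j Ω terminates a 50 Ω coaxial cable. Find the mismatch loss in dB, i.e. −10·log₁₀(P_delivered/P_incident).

mismatch loss ≈ 2.91 dB

Γ = (-11.6 − j84.9)/(88.4 − j84.9), |Γ| = 0.699
|Γ|² = 0.489, so P_del/P_inc = 1 − |Γ|² = 0.511
ML = −10·log₁₀(1 − |Γ|²)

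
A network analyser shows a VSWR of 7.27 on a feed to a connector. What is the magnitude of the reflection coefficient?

|Γ| = (S − 1)/(S + 1) = (7.27 − 1)/(7.27 + 1) = 6.27/8.27

|Γ| ≈ 0.758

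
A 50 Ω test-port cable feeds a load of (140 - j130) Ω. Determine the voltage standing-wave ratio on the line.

Γ = (Z_L − Z_0)/(Z_L + Z_0) = (90 − j130)/(190 − j130)
|Γ| = 158/230 = 0.687
VSWR = (1 + |Γ|)/(1 − |Γ|) = 1.69/0.313

VSWR ≈ 5.39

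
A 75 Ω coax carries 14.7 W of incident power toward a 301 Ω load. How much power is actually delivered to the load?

P_delivered ≈ 9.39 W

Γ = (301 − 75)/(301 + 75) = 0.601
|Γ|² = 0.361
P_refl = |Γ|²·P_inc = 5.31 W, P_del = (1 − |Γ|²)·P_inc = 9.39 W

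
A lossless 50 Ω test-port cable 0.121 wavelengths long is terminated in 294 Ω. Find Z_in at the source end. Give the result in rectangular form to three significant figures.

βl = 2π × 0.121 = 43.6°
tan(βl) = tan(43.6°) = 0.951
Z_in = Z_0·(Z_L + jZ_0·tanβl)/(Z_0 + jZ_L·tanβl)
     = 50·(294 + j47.5)/(50 + j280)

Z_in ≈ 17.4 − j49.5 Ω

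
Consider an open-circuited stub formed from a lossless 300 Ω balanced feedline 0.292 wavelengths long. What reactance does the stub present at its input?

X_in ≈ 81.1 Ω (inductive)

βl = 2π × 0.292 = 105°
tan(βl) = -3.7
For an open-circuited stub, Z_in = −jZ_0·cot(βl) = −jZ_0/tan(βl)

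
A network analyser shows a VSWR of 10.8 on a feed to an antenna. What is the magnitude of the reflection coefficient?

|Γ| ≈ 0.831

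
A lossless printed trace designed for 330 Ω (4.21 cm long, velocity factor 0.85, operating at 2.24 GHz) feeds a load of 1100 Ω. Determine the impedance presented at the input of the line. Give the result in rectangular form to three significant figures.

λ = v/f = 0.85·c / 2.24 GHz = 0.114 m
βl = 2π·l/λ = 2π × 0.37 = 133°
tan(βl) = tan(133°) = -1.07
Z_in = Z_0·(Z_L + jZ_0·tanβl)/(Z_0 + jZ_L·tanβl)
     = 330·(1100 − j352)/(330 − j1170)

Z_in ≈ 172 + j261 Ω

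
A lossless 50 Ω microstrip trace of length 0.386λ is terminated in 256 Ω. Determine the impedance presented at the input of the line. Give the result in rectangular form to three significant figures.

βl = 2π × 0.386 = 139°
tan(βl) = tan(139°) = -0.871
Z_in = Z_0·(Z_L + jZ_0·tanβl)/(Z_0 + jZ_L·tanβl)
     = 50·(256 − j43.5)/(50 − j223)

Z_in ≈ 21.6 + j52.6 Ω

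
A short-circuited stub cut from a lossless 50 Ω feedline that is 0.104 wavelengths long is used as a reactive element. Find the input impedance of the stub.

Z_in ≈ +j38.3 Ω

βl = 2π × 0.104 = 37.4°
tan(βl) = 0.766
For a short-circuited stub, Z_in = jZ_0·tan(βl)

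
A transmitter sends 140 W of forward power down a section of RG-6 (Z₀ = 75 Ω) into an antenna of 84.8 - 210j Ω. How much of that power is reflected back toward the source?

|Γ| = |(9.8 − j210)/(159.8 − j210)| = 0.797
|Γ|² = 0.635
P_refl = |Γ|²·P_inc = 88.9 W, P_del = (1 − |Γ|²)·P_inc = 51.1 W

P_reflected ≈ 88.9 W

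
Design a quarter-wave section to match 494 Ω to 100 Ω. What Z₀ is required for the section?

Z_qwt ≈ 222 Ω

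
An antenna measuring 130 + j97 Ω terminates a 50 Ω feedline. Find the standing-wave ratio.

VSWR ≈ 4.19

Γ = (Z_L − Z_0)/(Z_L + Z_0) = (80 + j97)/(180 + j97)
|Γ| = 126/204 = 0.615
VSWR = (1 + |Γ|)/(1 − |Γ|) = 1.61/0.385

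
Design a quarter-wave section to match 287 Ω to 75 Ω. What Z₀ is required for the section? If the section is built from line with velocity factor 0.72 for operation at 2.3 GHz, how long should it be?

Z_qwt = √(Z_0·R_L) = √(75 × 287) = √21520
λ = 0.72·c/f = 0.0939 m, so l = λ/4 = 0.0235 m

Z_qwt ≈ 147 Ω; length ≈ 2.35 cm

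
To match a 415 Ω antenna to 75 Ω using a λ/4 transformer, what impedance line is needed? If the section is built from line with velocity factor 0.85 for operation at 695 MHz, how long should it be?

Z_qwt = √(Z_0·R_L) = √(75 × 415) = √31120
λ = 0.85·c/f = 0.367 m, so l = λ/4 = 0.0917 m

Z_qwt ≈ 176 Ω; length ≈ 9.17 cm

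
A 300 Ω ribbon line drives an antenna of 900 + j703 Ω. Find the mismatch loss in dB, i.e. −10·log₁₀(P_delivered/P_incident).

Γ = (600 + j703)/(1200 + j703), |Γ| = 0.665
|Γ|² = 0.442, so P_del/P_inc = 1 − |Γ|² = 0.558
ML = −10·log₁₀(1 − |Γ|²)

mismatch loss ≈ 2.53 dB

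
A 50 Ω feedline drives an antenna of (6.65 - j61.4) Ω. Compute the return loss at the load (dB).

Γ = (-43.35 − j61.4)/(56.65 − j61.4), |Γ| = 0.9
RL = −20·log₁₀|Γ| = −20·log₁₀(0.9)

RL ≈ 0.918 dB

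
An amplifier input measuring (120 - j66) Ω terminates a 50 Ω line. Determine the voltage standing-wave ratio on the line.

VSWR ≈ 3.23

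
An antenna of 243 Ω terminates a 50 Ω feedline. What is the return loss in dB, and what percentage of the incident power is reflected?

Γ = (243 − 50)/(243 + 50) = 0.659
RL = −20·log₁₀(0.659) = 3.63 dB
P_refl/P_inc = |Γ|² = 0.434

RL ≈ 3.63 dB; 43.4% of incident power reflected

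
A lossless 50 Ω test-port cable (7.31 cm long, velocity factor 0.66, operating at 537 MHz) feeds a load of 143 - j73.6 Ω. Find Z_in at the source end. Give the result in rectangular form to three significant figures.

Z_in ≈ 13.9 − j8.06 Ω

λ = v/f = 0.66·c / 537 MHz = 0.369 m
βl = 2π·l/λ = 2π × 0.198 = 71.4°
tan(βl) = tan(71.4°) = 2.97
Z_in = Z_0·(Z_L + jZ_0·tanβl)/(Z_0 + jZ_L·tanβl)
     = 50·(143 + j74.7)/(268 + j424)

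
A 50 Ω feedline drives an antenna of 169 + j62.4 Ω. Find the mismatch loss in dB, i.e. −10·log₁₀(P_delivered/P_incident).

Γ = (119 + j62.4)/(219 + j62.4), |Γ| = 0.59
|Γ|² = 0.348, so P_del/P_inc = 1 − |Γ|² = 0.652
ML = −10·log₁₀(1 − |Γ|²)

mismatch loss ≈ 1.86 dB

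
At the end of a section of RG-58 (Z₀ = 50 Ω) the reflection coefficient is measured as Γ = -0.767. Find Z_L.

Z_L = Z_0·(1 + Γ)/(1 − Γ) = 50·(0.233)/(1.77)

Z_L ≈ 6.59 Ω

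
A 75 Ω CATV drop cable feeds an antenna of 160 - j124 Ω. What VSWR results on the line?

VSWR ≈ 3.61

Γ = (Z_L − Z_0)/(Z_L + Z_0) = (85 − j124)/(235 − j124)
|Γ| = 150/266 = 0.566
VSWR = (1 + |Γ|)/(1 − |Γ|) = 1.57/0.434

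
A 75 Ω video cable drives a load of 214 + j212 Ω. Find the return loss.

RL ≈ 3.01 dB

Γ = (139 + j212)/(289 + j212), |Γ| = 0.707
RL = −20·log₁₀|Γ| = −20·log₁₀(0.707)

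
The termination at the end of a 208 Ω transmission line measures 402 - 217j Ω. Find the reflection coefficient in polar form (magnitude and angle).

Γ ≈ 0.45 ∠ -28.6°

Γ = (Z_L − Z_0)/(Z_L + Z_0) = (194 − j217)/(610 − j217)
|Γ| = 291/647 = 0.45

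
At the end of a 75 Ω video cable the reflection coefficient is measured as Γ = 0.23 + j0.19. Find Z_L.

Z_L ≈ 109 + j45.3 Ω

Z_L = Z_0·(1 + Γ)/(1 − Γ) = 75·(1.23 + j0.19)/(0.77 − j0.19)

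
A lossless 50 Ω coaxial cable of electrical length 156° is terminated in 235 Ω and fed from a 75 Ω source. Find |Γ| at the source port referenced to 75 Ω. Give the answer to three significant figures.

|Γ| ≈ 0.584

tan(βl) = -0.445
Z_in = Z_0·(Z_L + jZ_0·tanβl)/(Z_0 + jZ_L·tanβl) = 52.3 + j87.3 Ω
Γ_s = (Z_in − Z_s)/(Z_in + Z_s) = (-22.7 + j87.3)/(127 + j87.3), |Γ_s| = 0.584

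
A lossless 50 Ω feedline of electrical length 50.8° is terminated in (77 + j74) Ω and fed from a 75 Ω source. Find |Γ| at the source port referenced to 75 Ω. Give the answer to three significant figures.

|Γ| ≈ 0.498

tan(βl) = 1.23
Z_in = Z_0·(Z_L + jZ_0·tanβl)/(Z_0 + jZ_L·tanβl) = 45.6 − j60.4 Ω
Γ_s = (Z_in − Z_s)/(Z_in + Z_s) = (-29.4 − j60.4)/(121 − j60.4), |Γ_s| = 0.498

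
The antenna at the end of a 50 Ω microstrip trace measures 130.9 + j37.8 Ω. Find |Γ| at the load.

Γ = (Z_L − Z_0)/(Z_L + Z_0) = (80.9 + j37.8)/(180.9 + j37.8)
|Γ| = 89.3/185

|Γ| ≈ 0.483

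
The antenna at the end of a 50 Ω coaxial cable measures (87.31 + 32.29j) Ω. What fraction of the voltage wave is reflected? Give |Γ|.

|Γ| ≈ 0.35

Γ = (Z_L − Z_0)/(Z_L + Z_0) = (37.31 + j32.29)/(137.3 + j32.29)
|Γ| = 49.3/141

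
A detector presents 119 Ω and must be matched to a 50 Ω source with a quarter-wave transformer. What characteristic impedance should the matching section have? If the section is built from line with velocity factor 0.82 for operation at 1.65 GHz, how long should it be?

Z_qwt ≈ 77.1 Ω; length ≈ 3.73 cm

Z_qwt = √(Z_0·R_L) = √(50 × 119) = √5950
λ = 0.82·c/f = 0.149 m, so l = λ/4 = 0.0373 m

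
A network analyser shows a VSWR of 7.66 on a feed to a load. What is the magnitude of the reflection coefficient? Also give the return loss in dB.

|Γ| = (S − 1)/(S + 1) = (7.66 − 1)/(7.66 + 1) = 6.66/8.66
RL = −20·log₁₀|Γ| = −20·log₁₀(0.769)

|Γ| ≈ 0.769; return loss ≈ 2.28 dB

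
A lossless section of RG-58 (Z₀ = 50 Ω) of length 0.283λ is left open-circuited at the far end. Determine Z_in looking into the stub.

Z_in ≈ +j10.5 Ω

βl = 2π × 0.283 = 102°
tan(βl) = -4.75
For an open-circuited stub, Z_in = −jZ_0·cot(βl) = −jZ_0/tan(βl)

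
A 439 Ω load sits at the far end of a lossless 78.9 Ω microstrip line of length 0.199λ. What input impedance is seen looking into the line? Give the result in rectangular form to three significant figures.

βl = 2π × 0.199 = 71.6°
tan(βl) = tan(71.6°) = 3.01
Z_in = Z_0·(Z_L + jZ_0·tanβl)/(Z_0 + jZ_L·tanβl)
     = 78.9·(439 + j238)/(78.9 + j1320)

Z_in ≈ 15.7 − j25.2 Ω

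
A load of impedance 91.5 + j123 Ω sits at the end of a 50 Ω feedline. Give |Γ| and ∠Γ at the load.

Γ ≈ 0.692 ∠ 30.4°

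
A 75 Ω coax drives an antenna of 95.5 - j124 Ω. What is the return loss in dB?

RL ≈ 4.49 dB

Γ = (20.5 − j124)/(170.5 − j124), |Γ| = 0.596
RL = −20·log₁₀|Γ| = −20·log₁₀(0.596)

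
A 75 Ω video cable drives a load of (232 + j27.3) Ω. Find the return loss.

RL ≈ 5.73 dB

Γ = (157 + j27.3)/(307 + j27.3), |Γ| = 0.517
RL = −20·log₁₀|Γ| = −20·log₁₀(0.517)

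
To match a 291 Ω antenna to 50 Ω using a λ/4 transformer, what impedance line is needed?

Z_qwt ≈ 121 Ω

Z_qwt = √(Z_0·R_L) = √(50 × 291) = √14550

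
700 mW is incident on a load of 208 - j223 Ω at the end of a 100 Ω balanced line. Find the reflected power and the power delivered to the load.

|Γ| = |(108 − j223)/(308 − j223)| = 0.652
|Γ|² = 0.425
P_refl = |Γ|²·P_inc = 297 mW, P_del = (1 − |Γ|²)·P_inc = 403 mW

P_reflected ≈ 297 mW; P_delivered ≈ 403 mW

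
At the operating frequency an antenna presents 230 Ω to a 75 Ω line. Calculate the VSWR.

VSWR ≈ 3.07

Γ = (230 − 75)/(230 + 75) = 0.508
VSWR = (1 + 0.508)/(1 − 0.508)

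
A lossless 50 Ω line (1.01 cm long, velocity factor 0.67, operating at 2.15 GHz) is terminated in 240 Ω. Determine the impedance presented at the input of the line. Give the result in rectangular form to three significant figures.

Z_in ≈ 24.8 − j55.6 Ω

λ = v/f = 0.67·c / 2.15 GHz = 0.0935 m
βl = 2π·l/λ = 2π × 0.108 = 38.9°
tan(βl) = tan(38.9°) = 0.807
Z_in = Z_0·(Z_L + jZ_0·tanβl)/(Z_0 + jZ_L·tanβl)
     = 50·(240 + j40.3)/(50 + j194)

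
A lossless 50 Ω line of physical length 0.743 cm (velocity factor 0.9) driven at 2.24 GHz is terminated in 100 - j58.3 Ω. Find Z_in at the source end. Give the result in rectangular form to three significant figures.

λ = v/f = 0.9·c / 2.24 GHz = 0.121 m
βl = 2π·l/λ = 2π × 0.0616 = 22.2°
tan(βl) = tan(22.2°) = 0.408
Z_in = Z_0·(Z_L + jZ_0·tanβl)/(Z_0 + jZ_L·tanβl)
     = 50·(100 − j37.9)/(73.8 + j40.8)

Z_in ≈ 41 − j48.4 Ω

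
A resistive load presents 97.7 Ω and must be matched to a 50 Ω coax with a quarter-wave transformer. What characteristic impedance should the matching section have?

Z_qwt ≈ 69.9 Ω

Z_qwt = √(Z_0·R_L) = √(50 × 97.7) = √4885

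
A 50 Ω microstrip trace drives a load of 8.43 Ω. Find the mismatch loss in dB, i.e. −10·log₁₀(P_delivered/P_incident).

mismatch loss ≈ 3.06 dB

Γ = (8.43 − 50)/(8.43 + 50) = -0.711
|Γ|² = 0.506, so P_del/P_inc = 1 − |Γ|² = 0.494
ML = −10·log₁₀(1 − |Γ|²)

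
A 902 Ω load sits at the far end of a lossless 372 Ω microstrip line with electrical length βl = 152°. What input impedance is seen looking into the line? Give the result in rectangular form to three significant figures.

Z_in ≈ 435 + j363 Ω

tan(βl) = tan(152°) = -0.532
Z_in = Z_0·(Z_L + jZ_0·tanβl)/(Z_0 + jZ_L·tanβl)
     = 372·(902 − j198)/(372 − j480)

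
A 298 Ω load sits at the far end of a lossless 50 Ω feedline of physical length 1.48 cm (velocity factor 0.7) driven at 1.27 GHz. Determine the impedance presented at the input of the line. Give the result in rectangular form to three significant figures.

λ = v/f = 0.7·c / 1.27 GHz = 0.165 m
βl = 2π·l/λ = 2π × 0.0895 = 32.2°
tan(βl) = tan(32.2°) = 0.63
Z_in = Z_0·(Z_L + jZ_0·tanβl)/(Z_0 + jZ_L·tanβl)
     = 50·(298 + j31.5)/(50 + j188)

Z_in ≈ 27.6 − j72 Ω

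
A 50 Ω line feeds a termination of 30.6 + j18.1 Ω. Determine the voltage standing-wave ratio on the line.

Γ = (Z_L − Z_0)/(Z_L + Z_0) = (-19.4 + j18.1)/(80.6 + j18.1)
|Γ| = 26.5/82.6 = 0.321
VSWR = (1 + |Γ|)/(1 − |Γ|) = 1.32/0.679

VSWR ≈ 1.95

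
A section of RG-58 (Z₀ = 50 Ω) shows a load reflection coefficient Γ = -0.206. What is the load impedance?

Z_L ≈ 32.9 Ω

Z_L = Z_0·(1 + Γ)/(1 − Γ) = 50·(0.794)/(1.21)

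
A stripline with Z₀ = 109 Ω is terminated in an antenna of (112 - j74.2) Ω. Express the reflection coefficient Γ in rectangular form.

Γ ≈ 0.114 − j0.298

Γ = (Z_L − Z_0)/(Z_L + Z_0) = (3 − j74.2)/(221 − j74.2)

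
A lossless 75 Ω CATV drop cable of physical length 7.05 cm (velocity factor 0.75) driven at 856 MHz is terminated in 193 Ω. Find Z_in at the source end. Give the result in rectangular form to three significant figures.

Z_in ≈ 29.5 + j7.3 Ω

λ = v/f = 0.75·c / 856 MHz = 0.263 m
βl = 2π·l/λ = 2π × 0.268 = 96.6°
tan(βl) = tan(96.6°) = -8.7
Z_in = Z_0·(Z_L + jZ_0·tanβl)/(Z_0 + jZ_L·tanβl)
     = 75·(193 − j653)/(75 − j1680)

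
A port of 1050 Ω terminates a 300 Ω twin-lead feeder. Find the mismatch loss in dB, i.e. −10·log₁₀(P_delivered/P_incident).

mismatch loss ≈ 1.6 dB

Γ = (1050 − 300)/(1050 + 300) = 0.556
|Γ|² = 0.309, so P_del/P_inc = 1 − |Γ|² = 0.691
ML = −10·log₁₀(1 − |Γ|²)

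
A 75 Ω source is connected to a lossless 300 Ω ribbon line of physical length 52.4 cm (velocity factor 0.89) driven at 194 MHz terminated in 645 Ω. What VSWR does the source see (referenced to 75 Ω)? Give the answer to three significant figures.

VSWR ≈ 5.61

λ = v/f = 0.89·c / 194 MHz = 1.38 m
βl = 2π·l/λ = 2π × 0.381 = 137°
tan(βl) = -0.93
Z_in = Z_0·(Z_L + jZ_0·tanβl)/(Z_0 + jZ_L·tanβl) = 241 + j202 Ω
Γ_s = (Z_in − Z_s)/(Z_in + Z_s) = (166 + j202)/(316 + j202), |Γ_s| = 0.697
VSWR = (1 + |Γ_s|)/(1 − |Γ_s|)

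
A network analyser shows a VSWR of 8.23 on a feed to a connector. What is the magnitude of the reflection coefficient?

|Γ| = (S − 1)/(S + 1) = (8.23 − 1)/(8.23 + 1) = 7.23/9.23

|Γ| ≈ 0.783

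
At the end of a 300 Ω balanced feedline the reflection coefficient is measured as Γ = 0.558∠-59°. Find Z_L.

Z_L = Z_0·(1 + Γ)/(1 − Γ) = 300·(1.29 − j0.478)/(0.713 + j0.478)

Z_L ≈ 280 − j390 Ω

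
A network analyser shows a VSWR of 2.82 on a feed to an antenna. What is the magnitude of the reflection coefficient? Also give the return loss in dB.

|Γ| = (S − 1)/(S + 1) = (2.82 − 1)/(2.82 + 1) = 1.82/3.82
RL = −20·log₁₀|Γ| = −20·log₁₀(0.476)

|Γ| ≈ 0.476; return loss ≈ 6.44 dB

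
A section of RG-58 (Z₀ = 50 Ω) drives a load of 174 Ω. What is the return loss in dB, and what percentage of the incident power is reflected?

RL ≈ 5.14 dB; 30.6% of incident power reflected

Γ = (174 − 50)/(174 + 50) = 0.554
RL = −20·log₁₀(0.554) = 5.14 dB
P_refl/P_inc = |Γ|² = 0.306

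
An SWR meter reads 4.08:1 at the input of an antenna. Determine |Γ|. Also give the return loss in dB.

|Γ| ≈ 0.606; return loss ≈ 4.35 dB

|Γ| = (S − 1)/(S + 1) = (4.08 − 1)/(4.08 + 1) = 3.08/5.08
RL = −20·log₁₀|Γ| = −20·log₁₀(0.606)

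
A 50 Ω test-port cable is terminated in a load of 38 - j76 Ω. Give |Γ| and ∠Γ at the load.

Γ ≈ 0.662 ∠ -58.2°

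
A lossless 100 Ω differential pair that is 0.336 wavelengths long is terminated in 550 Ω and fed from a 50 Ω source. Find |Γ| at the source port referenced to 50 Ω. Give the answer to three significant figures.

βl = 2π × 0.336 = 121°
tan(βl) = -1.67
Z_in = Z_0·(Z_L + jZ_0·tanβl)/(Z_0 + jZ_L·tanβl) = 24.4 + j57.3 Ω
Γ_s = (Z_in − Z_s)/(Z_in + Z_s) = (-25.6 + j57.3)/(74.4 + j57.3), |Γ_s| = 0.668

|Γ| ≈ 0.668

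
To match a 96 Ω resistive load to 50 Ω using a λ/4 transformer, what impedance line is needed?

Z_qwt ≈ 69.3 Ω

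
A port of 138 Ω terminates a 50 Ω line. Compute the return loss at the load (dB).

Γ = (138 − 50)/(138 + 50) = 0.468
RL = −20·log₁₀|Γ| = −20·log₁₀(0.468)

RL ≈ 6.59 dB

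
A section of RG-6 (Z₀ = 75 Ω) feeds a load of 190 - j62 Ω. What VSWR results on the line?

VSWR ≈ 2.85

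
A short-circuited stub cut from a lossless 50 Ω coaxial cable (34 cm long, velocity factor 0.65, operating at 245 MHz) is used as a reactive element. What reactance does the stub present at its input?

λ = v/f = 0.65·c / 245 MHz = 0.796 m
βl = 2π·l/λ = 2π × 0.427 = 154°
tan(βl) = -0.492
For a short-circuited stub, Z_in = jZ_0·tan(βl)

X_in ≈ -24.6 Ω (capacitive)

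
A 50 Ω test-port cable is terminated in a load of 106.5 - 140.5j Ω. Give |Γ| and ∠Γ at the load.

Γ ≈ 0.72 ∠ -26.2°

Γ = (Z_L − Z_0)/(Z_L + Z_0) = (56.5 − j140.5)/(156.5 − j140.5)
|Γ| = 151/210 = 0.72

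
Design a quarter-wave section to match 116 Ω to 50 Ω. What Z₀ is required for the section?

Z_qwt = √(Z_0·R_L) = √(50 × 116) = √5800

Z_qwt ≈ 76.2 Ω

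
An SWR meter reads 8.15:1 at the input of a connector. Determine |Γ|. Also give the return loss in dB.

|Γ| ≈ 0.781; return loss ≈ 2.14 dB

|Γ| = (S − 1)/(S + 1) = (8.15 − 1)/(8.15 + 1) = 7.15/9.15
RL = −20·log₁₀|Γ| = −20·log₁₀(0.781)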